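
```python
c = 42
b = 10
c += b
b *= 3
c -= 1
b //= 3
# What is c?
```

Trace:
`c = 42` → c = 42
`b = 10` → b = 10
`c += b` → c = 52
`b *= 3` → b = 30
`c -= 1` → c = 51
`b //= 3` → b = 10
So c = 51

Answer: 51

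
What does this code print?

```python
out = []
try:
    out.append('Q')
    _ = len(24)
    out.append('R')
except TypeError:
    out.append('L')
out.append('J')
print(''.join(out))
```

Execution trace: 'Q' (try body) → 'L' (except TypeError) → 'J' (after the try/except). Output: QLJ

Answer: QLJ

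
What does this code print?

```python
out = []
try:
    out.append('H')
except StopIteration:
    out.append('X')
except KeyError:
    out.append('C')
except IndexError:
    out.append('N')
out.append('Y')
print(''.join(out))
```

Execution trace: 'H' (try body, no exception) → 'Y' (after the try/except). Output: HY

Answer: HY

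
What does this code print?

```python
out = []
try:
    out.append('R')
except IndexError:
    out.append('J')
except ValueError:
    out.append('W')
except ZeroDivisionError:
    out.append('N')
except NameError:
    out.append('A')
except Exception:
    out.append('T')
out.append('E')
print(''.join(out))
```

Execution trace: 'R' (try body, no exception) → 'E' (after the try/except). Output: RE

Answer: RE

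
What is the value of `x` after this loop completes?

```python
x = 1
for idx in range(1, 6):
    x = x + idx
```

Start at 1, add 1 through 5
`x` takes the values: 1 → 2 → 4 → 7 → 11 → 16

Answer: 16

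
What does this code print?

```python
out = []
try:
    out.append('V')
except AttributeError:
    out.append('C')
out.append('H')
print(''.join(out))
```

Execution trace: 'V' (try body, no exception) → 'H' (after the try/except). Output: VH

Answer: VH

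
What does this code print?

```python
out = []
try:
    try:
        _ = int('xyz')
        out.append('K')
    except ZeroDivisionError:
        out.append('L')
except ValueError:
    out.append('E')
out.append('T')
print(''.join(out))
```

Execution trace: 'E' (outer except ValueError) → 'T' (after the try/except). Output: ET

Answer: ET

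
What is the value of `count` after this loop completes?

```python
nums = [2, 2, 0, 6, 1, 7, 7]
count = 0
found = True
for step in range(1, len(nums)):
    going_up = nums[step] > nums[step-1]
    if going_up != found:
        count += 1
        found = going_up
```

Count direction changes in [2, 2, 0, 6, 1, 7, 7]
`count` takes the values: 0 → 1 → 2 → 3 → 4 → 5

Answer: 5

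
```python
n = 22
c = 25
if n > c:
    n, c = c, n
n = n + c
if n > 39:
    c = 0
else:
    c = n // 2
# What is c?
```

Trace:
`n = 22` → n = 22
`c = 25` → c = 25
`if n > c: ...` → n > c is False → no variable changes
`n = n + c` → n = 47
`if n > 39: ...` → n > 39 is True → c = 0
So c = 0

Answer: 0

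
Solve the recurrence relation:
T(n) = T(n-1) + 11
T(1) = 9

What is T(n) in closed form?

Unrolling: T(n) = T(1) + 11·(n-1) = 9 + 11(n-1) = 11n - 2.

Answer: T(n) = 11n - 2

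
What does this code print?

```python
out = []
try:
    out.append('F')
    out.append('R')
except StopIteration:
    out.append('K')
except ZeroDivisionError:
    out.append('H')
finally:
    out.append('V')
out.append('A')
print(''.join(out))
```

Execution trace: 'F' (try body) → 'R' (try body, no exception) → 'V' (finally) → 'A' (after the try/except). Output: FRVA

Answer: FRVA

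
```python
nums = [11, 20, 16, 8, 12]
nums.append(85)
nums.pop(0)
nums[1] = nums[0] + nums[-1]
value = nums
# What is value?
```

Trace:
`nums = [11, 20, 16, 8, 12]` → nums = [11, 20, 16, 8, 12]
`nums.append(85)` → nums = [11, 20, 16, 8, 12, 85]
`nums.pop(0)` → nums = [20, 16, 8, 12, 85]
`nums[1] = nums[0] + nums[-1]` → nums = [20, 105, 8, 12, 85]
`value = nums` → value = [20, 105, 8, 12, 85]
So value = [20, 105, 8, 12, 85]

Answer: [20, 105, 8, 12, 85]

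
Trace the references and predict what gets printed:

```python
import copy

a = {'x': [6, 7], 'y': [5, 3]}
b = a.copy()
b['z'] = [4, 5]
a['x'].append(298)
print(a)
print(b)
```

Key concept: shallow copy of dict with mutable values.
Step by step:
`a = {'x': [6, 7], 'y': [5, 3]}` → a = {'x': [6, 7], 'y': [5, 3]}
`b = a.copy()` → b = {'x': [6, 7], 'y': [5, 3]}
`b['z'] = [4, 5]` → b = {'x': [6, 7], 'y': [5, 3], 'z': [4, 5]}
`a['x'].append(298)` → a = {'x': [6, 7, 298], 'y': [5, 3]}; b = {'x': [6, 7, 298], 'y': [5, 3], 'z': [4, 5]}
`print(a)` → prints {'x': [6, 7, 298], 'y': [5, 3]}
`print(b)` → prints {'x': [6, 7, 298], 'y': [5, 3], 'z': [4, 5]}

Answer:
{'x': [6, 7, 298], 'y': [5, 3]}
{'x': [6, 7, 298], 'y': [5, 3], 'z': [4, 5]}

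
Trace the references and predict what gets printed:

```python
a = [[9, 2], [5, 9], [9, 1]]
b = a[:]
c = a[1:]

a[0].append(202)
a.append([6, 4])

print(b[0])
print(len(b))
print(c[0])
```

Key concept: slice with nested mutation.
Step by step:
`a = [[9, 2], [5, 9], [9, 1]]` → a = [[9, 2], [5, 9], [9, 1]]
`b = a[:]` → b = [[9, 2], [5, 9], [9, 1]]
`c = a[1:]` → c = [[5, 9], [9, 1]]
`a[0].append(202)` → a = [[9, 2, 202], [5, 9], [9, 1]]; b = [[9, 2, 202], [5, 9], [9, 1]]
`a.append([6, 4])` → a = [[9, 2, 202], [5, 9], [9, 1], [6, 4]]
`print(b[0])` → prints [9, 2, 202]
`print(len(b))` → prints 3
`print(c[0])` → prints [5, 9]

Answer:
[9, 2, 202]
3
[5, 9]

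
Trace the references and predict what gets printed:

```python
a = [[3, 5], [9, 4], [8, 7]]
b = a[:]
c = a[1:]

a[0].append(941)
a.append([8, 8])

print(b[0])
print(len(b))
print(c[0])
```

Key concept: slice with nested mutation.
Step by step:
`a = [[3, 5], [9, 4], [8, 7]]` → a = [[3, 5], [9, 4], [8, 7]]
`b = a[:]` → b = [[3, 5], [9, 4], [8, 7]]
`c = a[1:]` → c = [[9, 4], [8, 7]]
`a[0].append(941)` → a = [[3, 5, 941], [9, 4], [8, 7]]; b = [[3, 5, 941], [9, 4], [8, 7]]
`a.append([8, 8])` → a = [[3, 5, 941], [9, 4], [8, 7], [8, 8]]
`print(b[0])` → prints [3, 5, 941]
`print(len(b))` → prints 3
`print(c[0])` → prints [9, 4]

Answer:
[3, 5, 941]
3
[9, 4]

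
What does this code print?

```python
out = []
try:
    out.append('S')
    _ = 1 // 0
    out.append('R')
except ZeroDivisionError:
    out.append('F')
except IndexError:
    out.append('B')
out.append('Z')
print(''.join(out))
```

Execution trace: 'S' (try body) → 'F' (except ZeroDivisionError) → 'Z' (after the try/except). Output: SFZ

Answer: SFZ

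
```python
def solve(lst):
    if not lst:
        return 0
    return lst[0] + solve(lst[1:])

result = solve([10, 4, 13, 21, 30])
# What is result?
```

10 + 4 + 13 + 21 + 30 + 0 = 78

Answer: 78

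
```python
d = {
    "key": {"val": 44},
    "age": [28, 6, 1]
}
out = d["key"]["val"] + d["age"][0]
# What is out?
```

Trace:
`d = { ...` → d = {'key': {'val': 44}, 'age': [28, 6, 1]}
`out = d["key"]["val"] + d["age"][0]` → out = 72
So out = 72

Answer: 72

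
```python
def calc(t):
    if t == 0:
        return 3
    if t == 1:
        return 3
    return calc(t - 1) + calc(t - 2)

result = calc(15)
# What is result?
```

Build up from base cases: calc(0)=3, calc(1)=3, calc(2)=6, calc(3)=9, calc(4)=15, calc(5)=24, calc(6)=39, ..., calc(15)=2961

Answer: 2961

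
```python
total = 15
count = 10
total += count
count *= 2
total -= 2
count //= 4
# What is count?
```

Trace:
`total = 15` → total = 15
`count = 10` → count = 10
`total += count` → total = 25
`count *= 2` → count = 20
`total -= 2` → total = 23
`count //= 4` → count = 5
So count = 5

Answer: 5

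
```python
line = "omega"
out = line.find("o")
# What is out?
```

Trace:
`line = "omega"` → line = 'omega'
`out = line.find("o")` → out = 0
So out = 0

Answer: 0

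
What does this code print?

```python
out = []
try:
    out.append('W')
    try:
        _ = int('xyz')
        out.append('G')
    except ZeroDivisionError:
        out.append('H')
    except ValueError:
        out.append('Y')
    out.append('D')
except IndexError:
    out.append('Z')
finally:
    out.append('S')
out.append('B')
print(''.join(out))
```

Execution trace: 'W' (try body) → 'Y' (inner except ValueError) → 'D' (try body, no exception) → 'S' (finally) → 'B' (after the try/except). Output: WYDSB

Answer: WYDSB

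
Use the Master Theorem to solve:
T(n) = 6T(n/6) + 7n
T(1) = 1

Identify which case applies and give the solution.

a=6, b=6, f(n)=7n. log_6(6) = 1. Since c=1 = 1, Case 2 applies: T(n) = Θ(n^log_b(a) · log n) = O(n log n).

Answer: O(n log n) - Case 2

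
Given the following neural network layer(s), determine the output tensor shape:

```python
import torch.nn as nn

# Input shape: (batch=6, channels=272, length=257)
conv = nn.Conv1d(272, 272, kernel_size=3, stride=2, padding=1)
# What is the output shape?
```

Input: (6, 272, 257) -> Output: (6, 272, 129)

Answer: (6, 272, 129)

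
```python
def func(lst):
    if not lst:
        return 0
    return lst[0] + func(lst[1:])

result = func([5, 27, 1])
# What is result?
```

5 + 27 + 1 + 0 = 33

Answer: 33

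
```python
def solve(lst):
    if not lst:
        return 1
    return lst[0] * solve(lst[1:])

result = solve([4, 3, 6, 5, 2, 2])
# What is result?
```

Product over [4, 3, 6, 5, 2, 2] = 4 * 3 * 6 * 5 * 2 * 2 = 1440

Answer: 1440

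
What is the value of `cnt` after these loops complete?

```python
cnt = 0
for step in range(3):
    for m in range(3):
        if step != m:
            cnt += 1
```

3² - 3 (exclude diagonal)
`cnt` takes the values: 0 → 1 → 2 → 3 → 4 → 5 → 6

Answer: 6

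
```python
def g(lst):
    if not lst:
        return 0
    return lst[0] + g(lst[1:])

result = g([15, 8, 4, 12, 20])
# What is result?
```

15 + 8 + 4 + 12 + 20 + 0 = 59

Answer: 59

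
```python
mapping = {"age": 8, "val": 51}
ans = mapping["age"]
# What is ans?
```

Trace:
`mapping = {"age": 8, "val": 51}` → mapping = {'age': 8, 'val': 51}
`ans = mapping["age"]` → ans = 8
So ans = 8

Answer: 8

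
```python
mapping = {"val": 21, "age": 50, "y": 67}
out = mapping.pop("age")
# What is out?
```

Trace:
`mapping = {"val": 21, "age": 50, "y": 67}` → mapping = {'val': 21, 'age': 50, 'y': 67}
`out = mapping.pop("age")` → mapping = {'val': 21, 'y': 67}; out = 50
So out = 50

Answer: 50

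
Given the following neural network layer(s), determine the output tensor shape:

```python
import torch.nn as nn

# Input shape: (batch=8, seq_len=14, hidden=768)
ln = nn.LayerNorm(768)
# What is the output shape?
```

Input: (8, 14, 768) -> Output: (8, 14, 768)

Answer: (8, 14, 768)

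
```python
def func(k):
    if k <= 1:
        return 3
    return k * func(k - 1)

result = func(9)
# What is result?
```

func(9) = 9 * 8 * 7 * 6 * 5 * 4 * 3 * 2 * 3 = 1088640

Answer: 1088640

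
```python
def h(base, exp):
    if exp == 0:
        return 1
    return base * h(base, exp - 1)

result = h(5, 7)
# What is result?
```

h(5, 7) = 5 * 5 * 5 * 5 * 5 * 5 * 5 = 78125

Answer: 78125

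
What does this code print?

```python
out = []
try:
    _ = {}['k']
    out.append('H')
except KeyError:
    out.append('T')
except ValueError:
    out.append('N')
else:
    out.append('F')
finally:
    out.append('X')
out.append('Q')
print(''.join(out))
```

Execution trace: 'T' (except KeyError) → 'X' (finally) → 'Q' (after the try/except). Output: TXQ

Answer: TXQ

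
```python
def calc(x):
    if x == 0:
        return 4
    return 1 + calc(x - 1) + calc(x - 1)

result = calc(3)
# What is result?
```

calc(x) = 1 + 2·calc(x-1), calc(0)=4. Closed form: (4+1)·2^3 - 1 = 39.

Answer: 39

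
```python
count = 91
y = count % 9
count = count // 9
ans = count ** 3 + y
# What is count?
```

Trace:
`count = 91` → count = 91
`y = count % 9` → y = 1
`count = count // 9` → count = 10
`ans = count ** 3 + y` → ans = 1001
So count = 10

Answer: 10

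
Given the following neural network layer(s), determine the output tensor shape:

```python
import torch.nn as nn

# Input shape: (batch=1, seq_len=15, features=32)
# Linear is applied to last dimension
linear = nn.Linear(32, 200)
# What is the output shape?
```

Input: (1, 15, 32) -> Output: (1, 15, 200)

Answer: (1, 15, 200)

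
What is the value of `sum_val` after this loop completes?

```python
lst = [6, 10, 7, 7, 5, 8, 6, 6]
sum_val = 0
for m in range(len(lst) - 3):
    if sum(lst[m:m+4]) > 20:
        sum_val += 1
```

Count windows with sum > 20
`sum_val` takes the values: 0 → 1 → 2 → 3 → 4 → 5

Answer: 5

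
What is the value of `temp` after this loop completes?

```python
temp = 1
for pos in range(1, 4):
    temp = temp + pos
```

Start at 1, add 1 through 3
`temp` takes the values: 1 → 2 → 4 → 7

Answer: 7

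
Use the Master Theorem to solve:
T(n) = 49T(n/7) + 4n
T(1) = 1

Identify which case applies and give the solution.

a=49, b=7, f(n)=4n. log_7(49) = 2. Since c=1 < 2, Case 1 applies: T(n) = Θ(n^log_b(a)) = O(n^2).

Answer: O(n^2) - Case 1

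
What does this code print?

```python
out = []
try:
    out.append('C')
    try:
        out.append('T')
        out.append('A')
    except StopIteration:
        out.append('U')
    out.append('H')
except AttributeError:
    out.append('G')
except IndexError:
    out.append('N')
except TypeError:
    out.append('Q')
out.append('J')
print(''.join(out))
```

Execution trace: 'C' (try body) → 'T' (inner try body) → 'A' (inner try body, no exception) → 'H' (try body, no exception) → 'J' (after the try/except). Output: CTAHJ

Answer: CTAHJ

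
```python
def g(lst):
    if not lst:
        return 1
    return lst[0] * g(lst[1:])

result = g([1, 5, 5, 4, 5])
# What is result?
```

Product over [1, 5, 5, 4, 5] = 1 * 5 * 5 * 4 * 5 = 500

Answer: 500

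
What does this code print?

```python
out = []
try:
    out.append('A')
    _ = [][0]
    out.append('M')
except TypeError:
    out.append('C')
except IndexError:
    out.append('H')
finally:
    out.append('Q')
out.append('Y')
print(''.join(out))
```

Execution trace: 'A' (try body) → 'H' (except IndexError) → 'Q' (finally) → 'Y' (after the try/except). Output: AHQY

Answer: AHQY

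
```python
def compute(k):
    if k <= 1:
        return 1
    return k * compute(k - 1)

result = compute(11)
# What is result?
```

compute(11) = 11 * 10 * 9 * 8 * 7 * 6 * 5 * 4 * 3 * 2 * 1 = 39916800

Answer: 39916800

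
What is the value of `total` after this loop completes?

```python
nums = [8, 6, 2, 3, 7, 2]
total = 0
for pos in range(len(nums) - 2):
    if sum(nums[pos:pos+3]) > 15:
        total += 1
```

Count windows with sum > 15
`total` takes the values: 0 → 1

Answer: 1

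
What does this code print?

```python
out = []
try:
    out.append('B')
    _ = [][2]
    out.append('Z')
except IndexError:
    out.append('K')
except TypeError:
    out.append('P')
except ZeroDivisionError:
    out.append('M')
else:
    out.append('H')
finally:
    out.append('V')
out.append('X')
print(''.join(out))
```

Execution trace: 'B' (try body) → 'K' (except IndexError) → 'V' (finally) → 'X' (after the try/except). Output: BKVX

Answer: BKVX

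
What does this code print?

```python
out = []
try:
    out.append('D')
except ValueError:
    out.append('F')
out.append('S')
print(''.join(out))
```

Execution trace: 'D' (try body, no exception) → 'S' (after the try/except). Output: DS

Answer: DS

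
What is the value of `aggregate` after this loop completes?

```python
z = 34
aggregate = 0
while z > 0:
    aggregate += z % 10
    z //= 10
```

Sum digits of 34
`aggregate` takes the values: 0 → 4 → 7

Answer: 7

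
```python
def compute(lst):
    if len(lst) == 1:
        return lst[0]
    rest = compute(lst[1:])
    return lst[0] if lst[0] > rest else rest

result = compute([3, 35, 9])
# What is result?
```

Recursive max over [3, 35, 9] = 35

Answer: 35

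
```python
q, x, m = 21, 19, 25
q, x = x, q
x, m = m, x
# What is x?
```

Trace:
`q, x, m = 21, 19, 25` → q = 21; x = 19; m = 25
`q, x = x, q` → q = 19; x = 21
`x, m = m, x` → x = 25; m = 21
So x = 25

Answer: 25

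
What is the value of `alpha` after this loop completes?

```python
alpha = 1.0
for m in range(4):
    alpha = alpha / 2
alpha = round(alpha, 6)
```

Halving LR 4 times: 1 / 2^4
`alpha` takes the values: 1.0 → 0.5 → 0.25 → 0.125 → 0.0625

Answer: 0.0625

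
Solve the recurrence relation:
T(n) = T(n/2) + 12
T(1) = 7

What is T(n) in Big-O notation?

Each step divides n by 2 and adds 12. After log_2(n) steps we reach T(1)=7. So T(n) = 12·log_2(n) + 7 = O(log n).

Answer: O(log n)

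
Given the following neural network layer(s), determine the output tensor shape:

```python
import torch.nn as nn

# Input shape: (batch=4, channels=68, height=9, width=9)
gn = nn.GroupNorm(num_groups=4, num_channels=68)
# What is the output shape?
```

Input: (4, 68, 9, 9) -> Output: (4, 68, 9, 9)

Answer: (4, 68, 9, 9)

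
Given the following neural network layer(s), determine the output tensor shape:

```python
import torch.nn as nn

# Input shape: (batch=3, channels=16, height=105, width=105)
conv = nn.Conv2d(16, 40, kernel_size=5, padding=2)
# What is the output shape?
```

Input: (3, 16, 105, 105) -> Output: (3, 40, 105, 105)

Answer: (3, 40, 105, 105)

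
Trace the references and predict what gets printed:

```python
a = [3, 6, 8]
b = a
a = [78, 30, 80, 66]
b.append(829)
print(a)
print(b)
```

Key concept: rebinding vs mutation: a is rebound to a new list, b still points at the original.
Step by step:
`a = [3, 6, 8]` → a = [3, 6, 8]
`b = a` → b = [3, 6, 8] (same object as a)
`a = [78, 30, 80, 66]` → a = [78, 30, 80, 66]
`b.append(829)` → b = [3, 6, 8, 829]
`print(a)` → prints [78, 30, 80, 66]
`print(b)` → prints [3, 6, 8, 829]

Answer:
[78, 30, 80, 66]
[3, 6, 8, 829]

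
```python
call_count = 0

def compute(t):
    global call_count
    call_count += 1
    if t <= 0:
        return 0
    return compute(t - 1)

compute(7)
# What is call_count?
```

Linear recursion stepping by 1: 8 calls from t=7 down to ≤0.

Answer: 8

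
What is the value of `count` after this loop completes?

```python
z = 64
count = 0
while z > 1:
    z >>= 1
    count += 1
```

Count right shifts until 1
`count` takes the values: 0 → 1 → 2 → 3 → 4 → 5 → 6

Answer: 6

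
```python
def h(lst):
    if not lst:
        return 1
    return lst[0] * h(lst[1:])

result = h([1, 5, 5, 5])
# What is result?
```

Product over [1, 5, 5, 5] = 1 * 5 * 5 * 5 = 125

Answer: 125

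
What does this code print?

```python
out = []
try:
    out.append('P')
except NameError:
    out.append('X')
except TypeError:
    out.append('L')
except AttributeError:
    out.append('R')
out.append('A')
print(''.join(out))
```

Execution trace: 'P' (try body, no exception) → 'A' (after the try/except). Output: PA

Answer: PA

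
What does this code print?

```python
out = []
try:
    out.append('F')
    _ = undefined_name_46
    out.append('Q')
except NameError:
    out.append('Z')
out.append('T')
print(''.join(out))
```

Execution trace: 'F' (try body) → 'Z' (except NameError) → 'T' (after the try/except). Output: FZT

Answer: FZT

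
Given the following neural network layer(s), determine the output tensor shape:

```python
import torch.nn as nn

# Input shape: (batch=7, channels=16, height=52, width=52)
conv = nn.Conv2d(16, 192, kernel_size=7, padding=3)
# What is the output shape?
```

Input: (7, 16, 52, 52) -> Output: (7, 192, 52, 52)

Answer: (7, 192, 52, 52)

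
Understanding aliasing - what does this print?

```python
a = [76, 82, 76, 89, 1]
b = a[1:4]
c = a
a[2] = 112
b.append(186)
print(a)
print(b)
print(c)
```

Key concept: slice vs alias.
Step by step:
`a = [76, 82, 76, 89, 1]` → a = [76, 82, 76, 89, 1]
`b = a[1:4]` → b = [82, 76, 89]
`c = a` → c = [76, 82, 76, 89, 1] (same object as a)
`a[2] = 112` → a = [76, 82, 112, 89, 1] (same object as c); c = [76, 82, 112, 89, 1] (same object as a)
`b.append(186)` → b = [82, 76, 89, 186]
`print(a)` → prints [76, 82, 112, 89, 1]
`print(b)` → prints [82, 76, 89, 186]
`print(c)` → prints [76, 82, 112, 89, 1]

Answer:
[76, 82, 112, 89, 1]
[82, 76, 89, 186]
[76, 82, 112, 89, 1]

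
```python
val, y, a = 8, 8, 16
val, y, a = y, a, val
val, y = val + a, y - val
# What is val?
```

Trace:
`val, y, a = 8, 8, 16` → val = 8; y = 8; a = 16
`val, y, a = y, a, val` → val = 8; y = 16; a = 8
`val, y = val + a, y - val` → val = 16; y = 8
So val = 16

Answer: 16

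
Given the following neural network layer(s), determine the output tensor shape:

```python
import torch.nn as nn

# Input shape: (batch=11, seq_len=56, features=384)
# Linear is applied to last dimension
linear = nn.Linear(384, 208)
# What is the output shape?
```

Input: (11, 56, 384) -> Output: (11, 56, 208)

Answer: (11, 56, 208)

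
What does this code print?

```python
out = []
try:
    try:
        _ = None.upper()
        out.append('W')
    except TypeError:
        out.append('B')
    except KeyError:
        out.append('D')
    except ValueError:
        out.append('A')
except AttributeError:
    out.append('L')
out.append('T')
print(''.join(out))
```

Execution trace: 'L' (outer except AttributeError) → 'T' (after the try/except). Output: LT

Answer: LT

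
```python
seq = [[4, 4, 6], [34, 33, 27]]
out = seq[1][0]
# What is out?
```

Trace:
`seq = [[4, 4, 6], [34, 33, 27]]` → seq = [[4, 4, 6], [34, 33, 27]]
`out = seq[1][0]` → out = 34
So out = 34

Answer: 34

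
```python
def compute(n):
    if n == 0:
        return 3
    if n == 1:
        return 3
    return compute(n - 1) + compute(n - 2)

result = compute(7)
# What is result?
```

Build up from base cases: compute(0)=3, compute(1)=3, compute(2)=6, compute(3)=9, compute(4)=15, compute(5)=24, compute(6)=39, ..., compute(7)=63

Answer: 63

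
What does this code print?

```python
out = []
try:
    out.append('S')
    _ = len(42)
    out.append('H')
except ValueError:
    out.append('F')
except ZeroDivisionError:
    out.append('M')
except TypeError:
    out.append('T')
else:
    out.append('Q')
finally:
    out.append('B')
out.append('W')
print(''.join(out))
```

Execution trace: 'S' (try body) → 'T' (except TypeError) → 'B' (finally) → 'W' (after the try/except). Output: STBW

Answer: STBW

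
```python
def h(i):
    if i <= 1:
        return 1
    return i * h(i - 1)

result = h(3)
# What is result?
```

h(3) = 3 * 2 * 1 = 6

Answer: 6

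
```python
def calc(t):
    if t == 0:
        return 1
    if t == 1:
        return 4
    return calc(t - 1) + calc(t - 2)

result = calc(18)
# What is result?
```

Build up from base cases: calc(0)=1, calc(1)=4, calc(2)=5, calc(3)=9, calc(4)=14, calc(5)=23, calc(6)=37, ..., calc(18)=11933

Answer: 11933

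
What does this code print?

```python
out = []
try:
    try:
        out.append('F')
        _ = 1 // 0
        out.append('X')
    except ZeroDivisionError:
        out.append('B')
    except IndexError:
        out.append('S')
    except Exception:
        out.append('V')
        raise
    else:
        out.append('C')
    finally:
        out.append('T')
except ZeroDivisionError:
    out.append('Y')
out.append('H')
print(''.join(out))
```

Execution trace: 'F' (inner try body) → 'B' (inner except ZeroDivisionError) → 'T' (inner finally) → 'H' (after the try/except). Output: FBTH

Answer: FBTH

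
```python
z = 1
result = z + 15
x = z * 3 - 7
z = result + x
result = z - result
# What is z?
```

Trace:
`z = 1` → z = 1
`result = z + 15` → result = 16
`x = z * 3 - 7` → x = -4
`z = result + x` → z = 12
`result = z - result` → result = -4
So z = 12

Answer: 12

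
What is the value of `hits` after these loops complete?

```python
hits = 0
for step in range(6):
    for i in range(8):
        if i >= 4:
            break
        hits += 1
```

Inner breaks at 4, outer runs 6 times
`hits` takes the values: 0 → 1 → 2 → 3 → 4 → 5 → 6 → 7 → 8 → 9 → 10 → 11 → 12 → 13 → 14 → 15 → 16 → 17 → 18 → 19 → 20 → 21 → 22 → 23 → 24

Answer: 24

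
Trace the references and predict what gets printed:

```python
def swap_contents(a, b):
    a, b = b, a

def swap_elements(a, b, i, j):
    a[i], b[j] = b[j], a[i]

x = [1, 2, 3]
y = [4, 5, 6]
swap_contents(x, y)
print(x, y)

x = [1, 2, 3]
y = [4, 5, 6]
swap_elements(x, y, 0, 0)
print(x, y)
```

Key concept: parameter rebinding vs mutation.
Step by step:
`x = [1, 2, 3]` → x = [1, 2, 3]
`y = [4, 5, 6]` → y = [4, 5, 6]
`swap_contents(x, y)` → no visible change to tracked variables
`print(x, y)` → prints [1, 2, 3] [4, 5, 6]
`x = [1, 2, 3]` → x = [1, 2, 3]
`y = [4, 5, 6]` → y = [4, 5, 6]
`swap_elements(x, y, 0, 0)` → x = [4, 2, 3]; y = [1, 5, 6]
`print(x, y)` → prints [4, 2, 3] [1, 5, 6]

Answer:
[1, 2, 3] [4, 5, 6]
[4, 2, 3] [1, 5, 6]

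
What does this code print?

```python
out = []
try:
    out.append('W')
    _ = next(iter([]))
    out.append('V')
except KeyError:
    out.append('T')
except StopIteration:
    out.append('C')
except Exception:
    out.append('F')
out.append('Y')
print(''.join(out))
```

Execution trace: 'W' (try body) → 'C' (except StopIteration) → 'Y' (after the try/except). Output: WCY

Answer: WCY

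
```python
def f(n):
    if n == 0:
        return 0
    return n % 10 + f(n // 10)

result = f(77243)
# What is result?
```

Sum of digits of 77243: 3 + 4 + 2 + 7 + 7 = 23

Answer: 23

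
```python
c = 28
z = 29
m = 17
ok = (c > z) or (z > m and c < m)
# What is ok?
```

Trace:
`c = 28` → c = 28
`z = 29` → z = 29
`m = 17` → m = 17
`ok = (c > z) or (z > m and c < m)` → ok = False
So ok = False

Answer: False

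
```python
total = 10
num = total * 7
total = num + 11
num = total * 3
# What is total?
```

Trace:
`total = 10` → total = 10
`num = total * 7` → num = 70
`total = num + 11` → total = 81
`num = total * 3` → num = 243
So total = 81

Answer: 81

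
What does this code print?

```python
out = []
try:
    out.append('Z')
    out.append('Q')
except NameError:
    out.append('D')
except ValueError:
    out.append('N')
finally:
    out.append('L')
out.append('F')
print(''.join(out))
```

Execution trace: 'Z' (try body) → 'Q' (try body, no exception) → 'L' (finally) → 'F' (after the try/except). Output: ZQLF

Answer: ZQLF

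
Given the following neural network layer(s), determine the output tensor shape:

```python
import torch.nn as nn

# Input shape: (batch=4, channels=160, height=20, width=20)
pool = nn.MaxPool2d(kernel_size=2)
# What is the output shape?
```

Input: (4, 160, 20, 20) -> Output: (4, 160, 10, 10)

Answer: (4, 160, 10, 10)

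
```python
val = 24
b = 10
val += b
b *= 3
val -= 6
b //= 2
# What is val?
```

Trace:
`val = 24` → val = 24
`b = 10` → b = 10
`val += b` → val = 34
`b *= 3` → b = 30
`val -= 6` → val = 28
`b //= 2` → b = 15
So val = 28

Answer: 28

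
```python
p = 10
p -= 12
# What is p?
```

Trace:
`p = 10` → p = 10
`p -= 12` → p = -2
So p = -2

Answer: -2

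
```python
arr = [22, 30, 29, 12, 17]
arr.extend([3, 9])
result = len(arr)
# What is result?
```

Trace:
`arr = [22, 30, 29, 12, 17]` → arr = [22, 30, 29, 12, 17]
`arr.extend([3, 9])` → arr = [22, 30, 29, 12, 17, 3, 9]
`result = len(arr)` → result = 7
So result = 7

Answer: 7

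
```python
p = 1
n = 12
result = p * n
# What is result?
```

Trace:
`p = 1` → p = 1
`n = 12` → n = 12
`result = p * n` → result = 12
So result = 12

Answer: 12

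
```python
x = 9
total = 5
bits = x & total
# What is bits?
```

Trace:
`x = 9` → x = 9
`total = 5` → total = 5
`bits = x & total` → bits = 1
So bits = 1

Answer: 1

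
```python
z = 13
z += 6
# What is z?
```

Trace:
`z = 13` → z = 13
`z += 6` → z = 19
So z = 19

Answer: 19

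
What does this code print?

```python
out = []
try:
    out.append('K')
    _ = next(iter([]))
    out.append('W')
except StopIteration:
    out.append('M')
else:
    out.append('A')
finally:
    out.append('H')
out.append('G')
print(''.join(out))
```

Execution trace: 'K' (try body) → 'M' (except StopIteration) → 'H' (finally) → 'G' (after the try/except). Output: KMHG

Answer: KMHG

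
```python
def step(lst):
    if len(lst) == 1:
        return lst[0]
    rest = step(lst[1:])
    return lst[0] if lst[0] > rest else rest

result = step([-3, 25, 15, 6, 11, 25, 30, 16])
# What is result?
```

Recursive max over [-3, 25, 15, 6, 11, 25, 30, 16] = 30

Answer: 30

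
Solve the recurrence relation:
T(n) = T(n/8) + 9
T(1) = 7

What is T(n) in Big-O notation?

Each step divides n by 8 and adds 9. After log_8(n) steps we reach T(1)=7. So T(n) = 9·log_8(n) + 7 = O(log n).

Answer: O(log n)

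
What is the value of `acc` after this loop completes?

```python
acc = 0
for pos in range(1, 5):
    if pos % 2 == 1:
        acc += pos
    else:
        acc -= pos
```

Add odd, subtract even
`acc` takes the values: 0 → 1 → -1 → 2 → -2

Answer: -2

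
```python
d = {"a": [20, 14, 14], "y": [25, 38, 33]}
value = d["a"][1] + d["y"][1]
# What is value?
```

Trace:
`d = {"a": [20, 14, 14], "y": [25, 38, 33]}` → d = {'a': [20, 14, 14], 'y': [25, 38, 33]}
`value = d["a"][1] + d["y"][1]` → value = 52
So value = 52

Answer: 52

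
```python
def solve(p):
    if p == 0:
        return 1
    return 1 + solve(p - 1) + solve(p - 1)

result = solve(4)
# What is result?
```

solve(p) = 1 + 2·solve(p-1), solve(0)=1. Closed form: (1+1)·2^4 - 1 = 31.

Answer: 31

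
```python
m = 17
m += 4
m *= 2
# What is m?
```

Trace:
`m = 17` → m = 17
`m += 4` → m = 21
`m *= 2` → m = 42
So m = 42

Answer: 42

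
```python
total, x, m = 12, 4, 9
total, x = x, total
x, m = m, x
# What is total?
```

Trace:
`total, x, m = 12, 4, 9` → total = 12; x = 4; m = 9
`total, x = x, total` → total = 4; x = 12
`x, m = m, x` → x = 9; m = 12
So total = 4

Answer: 4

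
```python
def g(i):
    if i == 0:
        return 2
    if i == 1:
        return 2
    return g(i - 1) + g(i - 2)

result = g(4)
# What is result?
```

Build up from base cases: g(0)=2, g(1)=2, g(2)=4, g(3)=6, g(4)=10

Answer: 10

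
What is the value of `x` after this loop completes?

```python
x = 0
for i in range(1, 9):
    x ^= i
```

XOR of 1 to 8
`x` takes the values: 0 → 1 → 3 → 0 → 4 → 1 → 7 → 0 → 8

Answer: 8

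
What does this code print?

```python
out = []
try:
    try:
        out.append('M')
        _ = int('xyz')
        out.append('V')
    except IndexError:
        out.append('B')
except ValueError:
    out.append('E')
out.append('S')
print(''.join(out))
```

Execution trace: 'M' (inner try body) → 'E' (outer except ValueError) → 'S' (after the try/except). Output: MES

Answer: MES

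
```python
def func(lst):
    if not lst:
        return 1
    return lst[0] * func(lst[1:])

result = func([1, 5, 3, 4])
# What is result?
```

Product over [1, 5, 3, 4] = 1 * 5 * 3 * 4 = 60

Answer: 60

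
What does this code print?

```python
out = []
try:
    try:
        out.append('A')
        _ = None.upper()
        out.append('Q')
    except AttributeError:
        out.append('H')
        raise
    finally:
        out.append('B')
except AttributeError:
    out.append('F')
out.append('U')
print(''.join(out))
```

Execution trace: 'A' (inner try body) → 'H' (inner except AttributeError) → 'B' (inner finally) → 'F' (outer except AttributeError) → 'U' (after the try/except). Output: AHBFU

Answer: AHBFU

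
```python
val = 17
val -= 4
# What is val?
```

Trace:
`val = 17` → val = 17
`val -= 4` → val = 13
So val = 13

Answer: 13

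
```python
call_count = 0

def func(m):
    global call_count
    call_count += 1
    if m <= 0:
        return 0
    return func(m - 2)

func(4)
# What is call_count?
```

Linear recursion stepping by 2: 3 calls from m=4 down to ≤0.

Answer: 3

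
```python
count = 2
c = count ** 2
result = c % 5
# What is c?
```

Trace:
`count = 2` → count = 2
`c = count ** 2` → c = 4
`result = c % 5` → result = 4
So c = 4

Answer: 4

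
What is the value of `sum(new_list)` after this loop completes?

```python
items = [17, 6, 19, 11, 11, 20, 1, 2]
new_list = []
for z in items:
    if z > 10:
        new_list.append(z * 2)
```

Sum of doubled values > 10
`new_list` takes the values: [] → [34] → [34, 38] → [34, 38, 22] → [34, 38, 22, 22] → [34, 38, 22, 22, 40]
So `sum(new_list)` = 156

Answer: 156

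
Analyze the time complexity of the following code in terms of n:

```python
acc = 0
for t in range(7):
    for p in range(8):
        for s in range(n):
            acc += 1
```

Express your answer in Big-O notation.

Each loop level contributes: 1 × 1 × n. Multiplying the contributions gives O(n).

Answer: O(n)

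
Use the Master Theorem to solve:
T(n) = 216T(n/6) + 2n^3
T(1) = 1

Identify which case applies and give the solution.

a=216, b=6, f(n)=2n^3. log_6(216) = 3. Since c=3 = 3, Case 2 applies: T(n) = Θ(n^log_b(a) · log n) = O(n^3 log n).

Answer: O(n^3 log n) - Case 2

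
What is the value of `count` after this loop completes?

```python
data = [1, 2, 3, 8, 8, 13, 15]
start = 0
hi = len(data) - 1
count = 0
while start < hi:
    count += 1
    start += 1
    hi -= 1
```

Iterations until pointers meet (list length 7)
`count` takes the values: 0 → 1 → 2 → 3

Answer: 3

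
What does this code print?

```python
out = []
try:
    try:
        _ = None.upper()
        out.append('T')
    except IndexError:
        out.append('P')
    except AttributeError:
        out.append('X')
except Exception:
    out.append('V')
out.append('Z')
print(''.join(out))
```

Execution trace: 'X' (inner except AttributeError) → 'Z' (after the try/except). Output: XZ

Answer: XZ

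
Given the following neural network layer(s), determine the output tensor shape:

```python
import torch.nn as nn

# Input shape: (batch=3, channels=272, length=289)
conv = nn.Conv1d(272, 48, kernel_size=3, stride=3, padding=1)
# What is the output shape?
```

Input: (3, 272, 289) -> Output: (3, 48, 97)

Answer: (3, 48, 97)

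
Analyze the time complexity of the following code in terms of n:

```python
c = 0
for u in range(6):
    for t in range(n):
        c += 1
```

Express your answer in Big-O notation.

Each loop level contributes: 1 × n. Multiplying the contributions gives O(n).

Answer: O(n)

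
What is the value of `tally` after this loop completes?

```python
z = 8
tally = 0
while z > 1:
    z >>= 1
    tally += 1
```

Count right shifts until 1
`tally` takes the values: 0 → 1 → 2 → 3

Answer: 3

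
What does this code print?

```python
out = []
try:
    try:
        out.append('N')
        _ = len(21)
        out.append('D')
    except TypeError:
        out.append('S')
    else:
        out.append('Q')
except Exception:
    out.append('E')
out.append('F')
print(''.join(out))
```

Execution trace: 'N' (inner try body) → 'S' (inner except TypeError) → 'F' (after the try/except). Output: NSF

Answer: NSF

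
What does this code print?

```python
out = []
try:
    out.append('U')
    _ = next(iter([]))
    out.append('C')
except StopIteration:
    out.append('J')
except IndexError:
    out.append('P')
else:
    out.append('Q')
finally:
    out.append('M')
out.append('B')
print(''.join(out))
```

Execution trace: 'U' (try body) → 'J' (except StopIteration) → 'M' (finally) → 'B' (after the try/except). Output: UJMB

Answer: UJMB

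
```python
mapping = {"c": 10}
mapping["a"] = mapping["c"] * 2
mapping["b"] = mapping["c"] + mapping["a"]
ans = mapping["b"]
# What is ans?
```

Trace:
`mapping = {"c": 10}` → mapping = {'c': 10}
`mapping["a"] = mapping["c"] * 2` → mapping = {'c': 10, 'a': 20}
`mapping["b"] = mapping["c"] + mapping["a"]` → mapping = {'c': 10, 'a': 20, 'b': 30}
`ans = mapping["b"]` → ans = 30
So ans = 30

Answer: 30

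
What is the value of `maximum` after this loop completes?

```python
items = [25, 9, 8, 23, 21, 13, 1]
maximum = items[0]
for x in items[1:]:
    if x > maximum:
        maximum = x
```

Maximum of [25, 9, 8, 23, 21, 13, 1]
`maximum` takes the values: 25

Answer: 25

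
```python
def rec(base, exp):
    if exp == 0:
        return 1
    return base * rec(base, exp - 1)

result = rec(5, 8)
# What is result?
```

rec(5, 8) = 5 * 5 * 5 * 5 * 5 * 5 * 5 * 5 = 390625

Answer: 390625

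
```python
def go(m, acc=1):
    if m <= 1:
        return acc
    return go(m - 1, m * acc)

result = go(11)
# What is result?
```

Accumulator trace (n, acc): (11, 1) -> (10, 11) -> (9, 110) -> (8, 990) -> (7, 7920) -> (6, 55440) -> (5, 332640) -> (4, 1663200) -> (3, 6652800) -> (2, 19958400) -> (1, 39916800) -> return 39916800

Answer: 39916800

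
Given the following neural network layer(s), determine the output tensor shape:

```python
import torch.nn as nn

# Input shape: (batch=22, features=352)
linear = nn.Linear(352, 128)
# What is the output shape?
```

Input: (22, 352) -> Output: (22, 128)

Answer: (22, 128)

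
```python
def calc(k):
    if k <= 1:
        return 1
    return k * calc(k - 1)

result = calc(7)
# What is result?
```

calc(7) = 7 * 6 * 5 * 4 * 3 * 2 * 1 = 5040

Answer: 5040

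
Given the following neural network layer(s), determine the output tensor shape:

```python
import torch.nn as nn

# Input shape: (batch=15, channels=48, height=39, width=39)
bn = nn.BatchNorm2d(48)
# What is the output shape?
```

Input: (15, 48, 39, 39) -> Output: (15, 48, 39, 39)

Answer: (15, 48, 39, 39)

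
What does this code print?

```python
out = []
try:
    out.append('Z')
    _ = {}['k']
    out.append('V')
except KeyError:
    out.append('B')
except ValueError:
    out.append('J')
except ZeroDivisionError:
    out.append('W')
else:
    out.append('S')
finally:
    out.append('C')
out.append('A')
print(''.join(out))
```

Execution trace: 'Z' (try body) → 'B' (except KeyError) → 'C' (finally) → 'A' (after the try/except). Output: ZBCA

Answer: ZBCA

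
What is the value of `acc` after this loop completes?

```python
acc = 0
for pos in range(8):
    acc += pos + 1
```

Start at 0, add 1 to 8 = 36
`acc` takes the values: 0 → 1 → 3 → 6 → 10 → 15 → 21 → 28 → 36

Answer: 36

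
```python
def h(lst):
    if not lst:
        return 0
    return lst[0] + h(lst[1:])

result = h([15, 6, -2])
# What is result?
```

15 + 6 + (-2) + 0 = 19

Answer: 19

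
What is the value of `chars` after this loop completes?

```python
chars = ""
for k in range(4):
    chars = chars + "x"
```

Repeat 'x' 4 times
`chars` takes the values: "" → "x" → "xx" → "xxx" → "xxxx"

Answer: "xxxx"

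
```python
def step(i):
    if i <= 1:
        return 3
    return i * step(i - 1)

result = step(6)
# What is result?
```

step(6) = 6 * 5 * 4 * 3 * 2 * 3 = 2160

Answer: 2160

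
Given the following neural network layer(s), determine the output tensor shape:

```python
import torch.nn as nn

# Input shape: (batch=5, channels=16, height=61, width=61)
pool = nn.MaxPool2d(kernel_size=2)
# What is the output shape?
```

Input: (5, 16, 61, 61) -> Output: (5, 16, 30, 30)

Answer: (5, 16, 30, 30)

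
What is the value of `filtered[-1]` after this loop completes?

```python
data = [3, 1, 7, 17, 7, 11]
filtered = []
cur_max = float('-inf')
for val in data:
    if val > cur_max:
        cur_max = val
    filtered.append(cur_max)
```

Running max ends at 17
`filtered` takes the values: [] → [3] → [3, 3] → [3, 3, 7] → [3, 3, 7, 17] → [3, 3, 7, 17, 17] → [3, 3, 7, 17, 17, 17]
So `filtered[-1]` = 17

Answer: 17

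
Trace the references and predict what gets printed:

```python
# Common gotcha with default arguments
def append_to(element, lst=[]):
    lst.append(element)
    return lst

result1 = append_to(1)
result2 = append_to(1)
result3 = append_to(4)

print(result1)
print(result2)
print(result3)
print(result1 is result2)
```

Key concept: mutable default argument gotcha.
Step by step:
`result1 = append_to(1)` → result1 = [1]
`result2 = append_to(1)` → result1 = [1, 1] (same object as result2); result2 = [1, 1] (same object as result1)
`result3 = append_to(4)` → result1 = [1, 1, 4] (same object as result2, result3); result2 = [1, 1, 4] (same object as result1, result3); result3 = [1, 1, 4] (same object as result1, result2)
`print(result1)` → prints [1, 1, 4]
`print(result2)` → prints [1, 1, 4]
`print(result3)` → prints [1, 1, 4]
`print(result1 is result2)` → prints True

Answer:
[1, 1, 4]
[1, 1, 4]
[1, 1, 4]
True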